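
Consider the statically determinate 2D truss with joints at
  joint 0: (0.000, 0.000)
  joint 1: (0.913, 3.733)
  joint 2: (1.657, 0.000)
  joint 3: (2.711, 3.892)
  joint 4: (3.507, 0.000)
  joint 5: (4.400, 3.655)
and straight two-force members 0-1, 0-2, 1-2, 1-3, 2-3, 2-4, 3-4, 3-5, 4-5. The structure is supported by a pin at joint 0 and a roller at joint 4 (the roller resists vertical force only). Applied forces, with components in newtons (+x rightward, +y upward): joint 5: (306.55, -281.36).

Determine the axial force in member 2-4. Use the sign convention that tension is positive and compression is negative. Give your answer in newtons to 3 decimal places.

N=6 nodes, M=9 members, R=3 reactions → 2N=12, M+R=12
member 0 (0-1): L=3.8430, (cx,cy)=(0.2376,0.9714)
member 1 (0-2): L=1.6570, (cx,cy)=(1.0000,0.0000)
member 2 (1-2): L=3.8064, (cx,cy)=(0.1955,-0.9807)
member 3 (1-3): L=1.8050, (cx,cy)=(0.9961,0.0881)
member 4 (2-3): L=4.0322, (cx,cy)=(0.2614,0.9652)
member 5 (2-4): L=1.8500, (cx,cy)=(1.0000,0.0000)
member 6 (3-4): L=3.9726, (cx,cy)=(0.2004,-0.9797)
member 7 (3-5): L=1.7055, (cx,cy)=(0.9903,-0.1390)
member 8 (4-5): L=3.7625, (cx,cy)=(0.2373,0.9714)
solve A·x = −loads:
  F[0-1] = +402.6588 N (tension)
  F[0-2] = +210.8891 N (tension)
  F[1-2] = -383.4393 N (compression)
  F[1-3] = +171.2735 N (tension)
  F[2-3] = +389.5888 N (tension)
  F[2-4] = +34.1053 N (tension)
  F[3-4] = -451.1965 N (compression)
  F[3-5] = +366.4077 N (tension)
  F[4-5] = -237.2229 N (compression)
  Rx@0 = -306.5500 N
  Ry@0 = -391.1305 N
  Ry@4 = +672.4905 N

34.105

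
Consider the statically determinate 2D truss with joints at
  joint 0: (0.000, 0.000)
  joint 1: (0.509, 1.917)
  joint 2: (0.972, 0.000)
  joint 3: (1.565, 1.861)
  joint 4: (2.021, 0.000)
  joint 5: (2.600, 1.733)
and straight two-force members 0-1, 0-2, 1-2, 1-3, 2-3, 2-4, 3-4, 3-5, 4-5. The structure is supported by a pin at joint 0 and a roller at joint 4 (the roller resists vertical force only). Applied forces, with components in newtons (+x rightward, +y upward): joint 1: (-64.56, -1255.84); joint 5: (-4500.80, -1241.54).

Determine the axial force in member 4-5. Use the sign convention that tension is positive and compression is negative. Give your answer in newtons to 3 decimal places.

N=6 nodes, M=9 members, R=3 reactions → 2N=12, M+R=12
member 0 (0-1): L=1.9834, (cx,cy)=(0.2566,0.9665)
member 1 (0-2): L=0.9720, (cx,cy)=(1.0000,0.0000)
member 2 (1-2): L=1.9721, (cx,cy)=(0.2348,-0.9721)
member 3 (1-3): L=1.0575, (cx,cy)=(0.9986,-0.0530)
member 4 (2-3): L=1.9532, (cx,cy)=(0.3036,0.9528)
member 5 (2-4): L=1.0490, (cx,cy)=(1.0000,0.0000)
member 6 (3-4): L=1.9161, (cx,cy)=(0.2380,-0.9713)
member 7 (3-5): L=1.0429, (cx,cy)=(0.9924,-0.1227)
member 8 (4-5): L=1.8272, (cx,cy)=(0.3169,0.9485)
solve A·x = −loads:
  F[0-1] = -4660.5967 N (compression)
  F[0-2] = -3369.3253 N (compression)
  F[1-2] = +3447.9756 N (tension)
  F[1-3] = -1943.6926 N (compression)
  F[2-3] = -3517.6459 N (compression)
  F[2-4] = -1491.8593 N (compression)
  F[3-4] = +3844.4047 N (tension)
  F[3-5] = -3953.7611 N (compression)
  F[4-5] = -1820.6388 N (compression)
  Rx@0 = +4565.3600 N
  Ry@0 = +4504.5158 N
  Ry@4 = -2007.1358 N

-1820.639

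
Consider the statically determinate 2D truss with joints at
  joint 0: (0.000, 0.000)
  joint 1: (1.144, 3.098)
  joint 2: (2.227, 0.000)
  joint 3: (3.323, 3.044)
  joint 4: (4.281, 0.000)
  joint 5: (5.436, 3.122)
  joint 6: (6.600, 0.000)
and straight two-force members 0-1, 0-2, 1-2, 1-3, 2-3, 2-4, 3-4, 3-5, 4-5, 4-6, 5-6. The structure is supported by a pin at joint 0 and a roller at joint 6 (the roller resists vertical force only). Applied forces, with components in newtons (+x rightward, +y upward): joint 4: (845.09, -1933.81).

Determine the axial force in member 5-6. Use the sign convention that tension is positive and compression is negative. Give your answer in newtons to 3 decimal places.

-1338.685

N=7 nodes, M=11 members, R=3 reactions → 2N=14, M+R=14
member 0 (0-1): L=3.3025, (cx,cy)=(0.3464,0.9381)
member 1 (0-2): L=2.2270, (cx,cy)=(1.0000,0.0000)
member 2 (1-2): L=3.2818, (cx,cy)=(0.3300,-0.9440)
member 3 (1-3): L=2.1797, (cx,cy)=(0.9997,-0.0248)
member 4 (2-3): L=3.2353, (cx,cy)=(0.3388,0.9409)
member 5 (2-4): L=2.0540, (cx,cy)=(1.0000,0.0000)
member 6 (3-4): L=3.1912, (cx,cy)=(0.3002,-0.9539)
member 7 (3-5): L=2.1144, (cx,cy)=(0.9993,0.0369)
member 8 (4-5): L=3.3288, (cx,cy)=(0.3470,0.9379)
member 9 (4-6): L=2.3190, (cx,cy)=(1.0000,0.0000)
member 10 (5-6): L=3.3319, (cx,cy)=(0.3493,-0.9370)
solve A·x = −loads:
  F[0-1] = -724.3171 N (compression)
  F[0-2] = +1095.9984 N (tension)
  F[1-2] = +732.7268 N (tension)
  F[1-3] = -492.8577 N (compression)
  F[2-3] = -735.1489 N (compression)
  F[2-4] = +1586.8379 N (tension)
  F[3-4] = +675.7700 N (tension)
  F[3-5] = -945.2583 N (compression)
  F[4-5] = +1374.6060 N (tension)
  F[4-6] = +467.6653 N (tension)
  F[5-6] = -1338.6853 N (compression)
  Rx@0 = -845.0900 N
  Ry@0 = +679.4705 N
  Ry@6 = +1254.3395 N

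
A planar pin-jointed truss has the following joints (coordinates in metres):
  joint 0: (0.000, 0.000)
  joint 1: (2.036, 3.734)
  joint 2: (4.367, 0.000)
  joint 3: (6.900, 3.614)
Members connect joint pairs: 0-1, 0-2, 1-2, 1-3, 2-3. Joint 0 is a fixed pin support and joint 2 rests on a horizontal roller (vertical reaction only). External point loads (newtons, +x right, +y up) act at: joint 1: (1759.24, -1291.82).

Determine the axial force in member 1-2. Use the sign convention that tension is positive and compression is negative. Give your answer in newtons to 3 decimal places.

N=4 nodes, M=5 members, R=3 reactions → 2N=8, M+R=8
member 0 (0-1): L=4.2530, (cx,cy)=(0.4787,0.8780)
member 1 (0-2): L=4.3670, (cx,cy)=(1.0000,0.0000)
member 2 (1-2): L=4.4019, (cx,cy)=(0.5295,-0.8483)
member 3 (1-3): L=4.8655, (cx,cy)=(0.9997,-0.0247)
member 4 (2-3): L=4.4133, (cx,cy)=(0.5739,0.8189)
solve A·x = −loads:
  F[0-1] = +927.9322 N (tension)
  F[0-2] = +1315.0200 N (tension)
  F[1-2] = -2483.2801 N (compression)
  F[1-3] = +0.0000 N (tension)
  F[2-3] = -0.0000 N (compression)
  Rx@0 = -1759.2400 N
  Ry@0 = -814.6942 N
  Ry@2 = +2106.5142 N

-2483.280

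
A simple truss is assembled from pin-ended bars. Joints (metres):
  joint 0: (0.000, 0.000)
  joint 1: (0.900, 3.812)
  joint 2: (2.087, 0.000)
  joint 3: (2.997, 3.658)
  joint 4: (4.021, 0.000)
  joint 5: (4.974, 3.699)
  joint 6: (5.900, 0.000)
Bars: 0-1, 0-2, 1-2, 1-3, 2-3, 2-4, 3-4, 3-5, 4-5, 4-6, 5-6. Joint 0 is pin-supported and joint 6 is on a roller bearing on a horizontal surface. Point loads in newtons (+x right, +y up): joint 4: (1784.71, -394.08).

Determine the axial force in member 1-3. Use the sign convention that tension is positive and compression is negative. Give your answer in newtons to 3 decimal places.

N=7 nodes, M=11 members, R=3 reactions → 2N=14, M+R=14
member 0 (0-1): L=3.9168, (cx,cy)=(0.2298,0.9732)
member 1 (0-2): L=2.0870, (cx,cy)=(1.0000,0.0000)
member 2 (1-2): L=3.9925, (cx,cy)=(0.2973,-0.9548)
member 3 (1-3): L=2.1026, (cx,cy)=(0.9973,-0.0732)
member 4 (2-3): L=3.7695, (cx,cy)=(0.2414,0.9704)
member 5 (2-4): L=1.9340, (cx,cy)=(1.0000,0.0000)
member 6 (3-4): L=3.7986, (cx,cy)=(0.2696,-0.9630)
member 7 (3-5): L=1.9774, (cx,cy)=(0.9998,0.0207)
member 8 (4-5): L=3.8198, (cx,cy)=(0.2495,0.9684)
member 9 (4-6): L=1.8790, (cx,cy)=(1.0000,0.0000)
member 10 (5-6): L=3.8131, (cx,cy)=(0.2428,-0.9701)
solve A·x = −loads:
  F[0-1] = -128.9549 N (compression)
  F[0-2] = +1814.3412 N (tension)
  F[1-2] = +136.8569 N (tension)
  F[1-3] = -70.5088 N (compression)
  F[2-3] = -134.6512 N (compression)
  F[2-4] = +1887.5358 N (tension)
  F[3-4] = +127.3753 N (tension)
  F[3-5] = -137.1920 N (compression)
  F[4-5] = +280.2834 N (tension)
  F[4-6] = +67.2346 N (tension)
  F[5-6] = -276.8634 N (compression)
  Rx@0 = -1784.7100 N
  Ry@0 = +125.5045 N
  Ry@6 = +268.5755 N

-70.509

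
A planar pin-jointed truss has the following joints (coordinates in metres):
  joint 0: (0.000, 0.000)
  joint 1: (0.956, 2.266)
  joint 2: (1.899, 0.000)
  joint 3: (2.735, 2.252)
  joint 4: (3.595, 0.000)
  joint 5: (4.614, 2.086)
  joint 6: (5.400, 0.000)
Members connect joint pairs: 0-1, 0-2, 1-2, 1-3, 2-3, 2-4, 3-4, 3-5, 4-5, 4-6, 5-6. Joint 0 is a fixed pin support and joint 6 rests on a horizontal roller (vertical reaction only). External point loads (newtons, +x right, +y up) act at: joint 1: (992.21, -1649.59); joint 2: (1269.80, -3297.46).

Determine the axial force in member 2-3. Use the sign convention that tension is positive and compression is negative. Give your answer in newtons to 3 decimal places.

1968.260

N=7 nodes, M=11 members, R=3 reactions → 2N=14, M+R=14
member 0 (0-1): L=2.4594, (cx,cy)=(0.3887,0.9214)
member 1 (0-2): L=1.8990, (cx,cy)=(1.0000,0.0000)
member 2 (1-2): L=2.4544, (cx,cy)=(0.3842,-0.9232)
member 3 (1-3): L=1.7791, (cx,cy)=(1.0000,-0.0079)
member 4 (2-3): L=2.4022, (cx,cy)=(0.3480,0.9375)
member 5 (2-4): L=1.6960, (cx,cy)=(1.0000,0.0000)
member 6 (3-4): L=2.4106, (cx,cy)=(0.3568,-0.9342)
member 7 (3-5): L=1.8863, (cx,cy)=(0.9961,-0.0880)
member 8 (4-5): L=2.3216, (cx,cy)=(0.4389,0.8985)
member 9 (4-6): L=1.8050, (cx,cy)=(1.0000,0.0000)
member 10 (5-6): L=2.2292, (cx,cy)=(0.3526,-0.9358)
solve A·x = −loads:
  F[0-1] = -3341.8482 N (compression)
  F[0-2] = +3561.0241 N (tension)
  F[1-2] = +1572.9737 N (tension)
  F[1-3] = -2895.6665 N (compression)
  F[2-3] = +1968.2601 N (tension)
  F[2-4] = +2210.5844 N (tension)
  F[3-4] = -1853.0494 N (compression)
  F[3-5] = -1555.5362 N (compression)
  F[4-5] = +1926.6212 N (tension)
  F[4-6] = +703.8604 N (tension)
  F[5-6] = -1996.2129 N (compression)
  Rx@0 = -2262.0100 N
  Ry@0 = +3079.0440 N
  Ry@6 = +1868.0060 N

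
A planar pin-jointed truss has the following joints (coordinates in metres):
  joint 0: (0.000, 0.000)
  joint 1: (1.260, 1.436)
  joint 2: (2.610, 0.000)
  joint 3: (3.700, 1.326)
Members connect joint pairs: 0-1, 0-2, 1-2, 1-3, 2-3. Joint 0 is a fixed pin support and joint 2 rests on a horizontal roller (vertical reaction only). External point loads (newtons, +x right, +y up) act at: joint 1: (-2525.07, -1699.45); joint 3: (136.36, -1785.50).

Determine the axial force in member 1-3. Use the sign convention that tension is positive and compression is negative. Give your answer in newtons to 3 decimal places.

N=4 nodes, M=5 members, R=3 reactions → 2N=8, M+R=8
member 0 (0-1): L=1.9104, (cx,cy)=(0.6595,0.7517)
member 1 (0-2): L=2.6100, (cx,cy)=(1.0000,0.0000)
member 2 (1-2): L=1.9709, (cx,cy)=(0.6850,-0.7286)
member 3 (1-3): L=2.4425, (cx,cy)=(0.9990,-0.0450)
member 4 (2-3): L=1.7165, (cx,cy)=(0.6350,0.7725)
solve A·x = −loads:
  F[0-1] = -1933.5029 N (compression)
  F[0-2] = -1113.4844 N (compression)
  F[1-2] = -433.4808 N (compression)
  F[1-3] = +1548.3294 N (tension)
  F[2-3] = -2221.0554 N (compression)
  Rx@0 = +2388.7100 N
  Ry@0 = +1453.3524 N
  Ry@2 = +2031.5976 N

1548.329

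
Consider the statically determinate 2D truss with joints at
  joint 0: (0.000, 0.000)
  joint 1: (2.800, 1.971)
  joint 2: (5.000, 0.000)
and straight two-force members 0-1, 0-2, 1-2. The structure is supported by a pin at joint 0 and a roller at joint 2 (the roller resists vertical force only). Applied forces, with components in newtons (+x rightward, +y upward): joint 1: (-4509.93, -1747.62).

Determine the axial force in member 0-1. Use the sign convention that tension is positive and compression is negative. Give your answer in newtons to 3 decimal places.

N=3 nodes, M=3 members, R=3 reactions → 2N=6, M+R=6
member 0 (0-1): L=3.4242, (cx,cy)=(0.8177,0.5756)
member 1 (0-2): L=5.0000, (cx,cy)=(1.0000,0.0000)
member 2 (1-2): L=2.9538, (cx,cy)=(0.7448,-0.6673)
solve A·x = −loads:
  F[0-1] = -4424.4175 N (compression)
  F[0-2] = -891.9959 N (compression)
  F[1-2] = +1197.6197 N (tension)
  Rx@0 = +4509.9300 N
  Ry@0 = +2546.7672 N
  Ry@2 = -799.1472 N

-4424.418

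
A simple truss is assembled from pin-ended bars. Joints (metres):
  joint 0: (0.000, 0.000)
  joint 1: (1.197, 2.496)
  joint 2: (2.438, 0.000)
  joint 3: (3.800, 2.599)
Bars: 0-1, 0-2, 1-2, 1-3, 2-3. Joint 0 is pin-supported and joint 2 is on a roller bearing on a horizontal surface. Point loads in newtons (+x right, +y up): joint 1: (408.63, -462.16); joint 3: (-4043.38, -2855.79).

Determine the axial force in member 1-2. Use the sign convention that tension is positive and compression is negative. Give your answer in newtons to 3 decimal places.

2196.515

N=4 nodes, M=5 members, R=3 reactions → 2N=8, M+R=8
member 0 (0-1): L=2.7682, (cx,cy)=(0.4324,0.9017)
member 1 (0-2): L=2.4380, (cx,cy)=(1.0000,0.0000)
member 2 (1-2): L=2.7875, (cx,cy)=(0.4452,-0.8954)
member 3 (1-3): L=2.6050, (cx,cy)=(0.9992,0.0395)
member 4 (2-3): L=2.9343, (cx,cy)=(0.4642,0.8857)
solve A·x = −loads:
  F[0-1] = -2807.9895 N (compression)
  F[0-2] = -2420.5362 N (compression)
  F[1-2] = +2196.5147 N (tension)
  F[1-3] = -2602.7751 N (compression)
  F[2-3] = -3107.9826 N (compression)
  Rx@0 = +3634.7500 N
  Ry@0 = +2531.8945 N
  Ry@2 = +786.0555 N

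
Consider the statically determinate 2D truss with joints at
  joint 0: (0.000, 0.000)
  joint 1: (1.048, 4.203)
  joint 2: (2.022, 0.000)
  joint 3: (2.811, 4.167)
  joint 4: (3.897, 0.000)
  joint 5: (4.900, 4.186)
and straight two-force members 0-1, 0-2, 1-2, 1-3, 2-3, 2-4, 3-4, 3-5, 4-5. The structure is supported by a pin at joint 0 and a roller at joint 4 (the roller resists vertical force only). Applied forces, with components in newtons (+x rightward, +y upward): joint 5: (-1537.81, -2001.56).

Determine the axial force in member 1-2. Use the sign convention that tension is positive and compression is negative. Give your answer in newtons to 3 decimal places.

1178.337

N=6 nodes, M=9 members, R=3 reactions → 2N=12, M+R=12
member 0 (0-1): L=4.3317, (cx,cy)=(0.2419,0.9703)
member 1 (0-2): L=2.0220, (cx,cy)=(1.0000,0.0000)
member 2 (1-2): L=4.3144, (cx,cy)=(0.2258,-0.9742)
member 3 (1-3): L=1.7634, (cx,cy)=(0.9998,-0.0204)
member 4 (2-3): L=4.2410, (cx,cy)=(0.1860,0.9825)
member 5 (2-4): L=1.8750, (cx,cy)=(1.0000,0.0000)
member 6 (3-4): L=4.3062, (cx,cy)=(0.2522,-0.9677)
member 7 (3-5): L=2.0891, (cx,cy)=(1.0000,0.0091)
member 8 (4-5): L=4.3045, (cx,cy)=(0.2330,0.9725)
solve A·x = −loads:
  F[0-1] = -1171.5002 N (compression)
  F[0-2] = -1254.3795 N (compression)
  F[1-2] = +1178.3368 N (tension)
  F[1-3] = -549.5623 N (compression)
  F[2-3] = -1168.3126 N (compression)
  F[2-4] = -771.0101 N (compression)
  F[3-4] = +1164.6983 N (tension)
  F[3-5] = -1060.5749 N (compression)
  F[4-5] = -2048.2962 N (compression)
  Rx@0 = +1537.8100 N
  Ry@0 = +1136.6969 N
  Ry@4 = +864.8631 N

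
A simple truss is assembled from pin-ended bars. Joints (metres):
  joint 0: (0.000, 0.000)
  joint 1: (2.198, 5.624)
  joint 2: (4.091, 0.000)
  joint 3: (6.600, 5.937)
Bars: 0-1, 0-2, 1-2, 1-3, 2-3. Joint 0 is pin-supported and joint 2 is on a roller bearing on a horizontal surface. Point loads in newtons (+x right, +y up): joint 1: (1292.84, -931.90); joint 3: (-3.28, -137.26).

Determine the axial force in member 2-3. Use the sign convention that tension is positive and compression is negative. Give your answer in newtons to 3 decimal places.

N=4 nodes, M=5 members, R=3 reactions → 2N=8, M+R=8
member 0 (0-1): L=6.0383, (cx,cy)=(0.3640,0.9314)
member 1 (0-2): L=4.0910, (cx,cy)=(1.0000,0.0000)
member 2 (1-2): L=5.9340, (cx,cy)=(0.3190,-0.9478)
member 3 (1-3): L=4.4131, (cx,cy)=(0.9975,0.0709)
member 4 (2-3): L=6.4454, (cx,cy)=(0.3893,0.9211)
solve A·x = −loads:
  F[0-1] = +1530.5110 N (tension)
  F[0-2] = +732.4354 N (tension)
  F[1-2] = -2483.1351 N (compression)
  F[1-3] = +56.5645 N (tension)
  F[2-3] = -153.3691 N (compression)
  Rx@0 = -1289.5600 N
  Ry@0 = -1425.5090 N
  Ry@2 = +2494.6690 N

-153.369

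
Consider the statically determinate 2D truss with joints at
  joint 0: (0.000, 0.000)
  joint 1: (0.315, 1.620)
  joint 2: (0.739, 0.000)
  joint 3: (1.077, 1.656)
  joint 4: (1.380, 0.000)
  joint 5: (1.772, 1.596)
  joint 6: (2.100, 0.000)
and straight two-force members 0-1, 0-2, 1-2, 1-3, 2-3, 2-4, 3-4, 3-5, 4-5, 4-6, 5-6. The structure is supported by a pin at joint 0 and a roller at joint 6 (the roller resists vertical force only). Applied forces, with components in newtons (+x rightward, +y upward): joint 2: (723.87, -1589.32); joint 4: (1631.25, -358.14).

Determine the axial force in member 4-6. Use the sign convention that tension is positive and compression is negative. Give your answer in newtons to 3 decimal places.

N=7 nodes, M=11 members, R=3 reactions → 2N=14, M+R=14
member 0 (0-1): L=1.6503, (cx,cy)=(0.1909,0.9816)
member 1 (0-2): L=0.7390, (cx,cy)=(1.0000,0.0000)
member 2 (1-2): L=1.6746, (cx,cy)=(0.2532,-0.9674)
member 3 (1-3): L=0.7628, (cx,cy)=(0.9989,0.0472)
member 4 (2-3): L=1.6901, (cx,cy)=(0.2000,0.9798)
member 5 (2-4): L=0.6410, (cx,cy)=(1.0000,0.0000)
member 6 (3-4): L=1.6835, (cx,cy)=(0.1800,-0.9837)
member 7 (3-5): L=0.6976, (cx,cy)=(0.9963,-0.0860)
member 8 (4-5): L=1.6434, (cx,cy)=(0.2385,0.9711)
member 9 (4-6): L=0.7200, (cx,cy)=(1.0000,0.0000)
member 10 (5-6): L=1.6294, (cx,cy)=(0.2013,-0.9795)
solve A·x = −loads:
  F[0-1] = -1174.4127 N (compression)
  F[0-2] = +2579.2798 N (tension)
  F[1-2] = +1166.2846 N (tension)
  F[1-3] = -520.0421 N (compression)
  F[2-3] = +470.5453 N (tension)
  F[2-4] = +2056.6115 N (tension)
  F[3-4] = -412.9362 N (compression)
  F[3-5] = -352.3457 N (compression)
  F[4-5] = +787.0499 N (tension)
  F[4-6] = +163.3091 N (tension)
  F[5-6] = -811.2460 N (compression)
  Rx@0 = -2355.1200 N
  Ry@0 = +1152.8216 N
  Ry@6 = +794.6384 N

163.309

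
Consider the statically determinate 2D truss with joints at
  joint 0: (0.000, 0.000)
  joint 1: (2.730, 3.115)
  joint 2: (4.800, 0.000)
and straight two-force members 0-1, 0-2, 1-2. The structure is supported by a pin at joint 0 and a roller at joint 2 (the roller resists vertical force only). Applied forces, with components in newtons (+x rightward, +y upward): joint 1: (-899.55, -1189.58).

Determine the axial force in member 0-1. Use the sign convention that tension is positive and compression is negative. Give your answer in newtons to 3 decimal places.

N=3 nodes, M=3 members, R=3 reactions → 2N=6, M+R=6
member 0 (0-1): L=4.1420, (cx,cy)=(0.6591,0.7521)
member 1 (0-2): L=4.8000, (cx,cy)=(1.0000,0.0000)
member 2 (1-2): L=3.7401, (cx,cy)=(0.5535,-0.8329)
solve A·x = −loads:
  F[0-1] = -1458.3771 N (compression)
  F[0-2] = +61.6702 N (tension)
  F[1-2] = -111.4255 N (compression)
  Rx@0 = +899.5500 N
  Ry@0 = +1096.7768 N
  Ry@2 = +92.8032 N

-1458.377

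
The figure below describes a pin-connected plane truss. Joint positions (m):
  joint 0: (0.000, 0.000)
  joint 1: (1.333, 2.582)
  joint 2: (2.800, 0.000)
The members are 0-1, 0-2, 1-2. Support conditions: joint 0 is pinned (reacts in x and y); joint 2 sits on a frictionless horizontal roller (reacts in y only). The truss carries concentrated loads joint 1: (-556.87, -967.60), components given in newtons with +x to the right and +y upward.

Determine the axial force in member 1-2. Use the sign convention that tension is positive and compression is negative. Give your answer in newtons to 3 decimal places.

N=3 nodes, M=3 members, R=3 reactions → 2N=6, M+R=6
member 0 (0-1): L=2.9058, (cx,cy)=(0.4587,0.8886)
member 1 (0-2): L=2.8000, (cx,cy)=(1.0000,0.0000)
member 2 (1-2): L=2.9696, (cx,cy)=(0.4940,-0.8695)
solve A·x = −loads:
  F[0-1] = -1148.4362 N (compression)
  F[0-2] = -30.0371 N (compression)
  F[1-2] = +60.8042 N (tension)
  Rx@0 = +556.8700 N
  Ry@0 = +1020.4670 N
  Ry@2 = -52.8670 N

60.804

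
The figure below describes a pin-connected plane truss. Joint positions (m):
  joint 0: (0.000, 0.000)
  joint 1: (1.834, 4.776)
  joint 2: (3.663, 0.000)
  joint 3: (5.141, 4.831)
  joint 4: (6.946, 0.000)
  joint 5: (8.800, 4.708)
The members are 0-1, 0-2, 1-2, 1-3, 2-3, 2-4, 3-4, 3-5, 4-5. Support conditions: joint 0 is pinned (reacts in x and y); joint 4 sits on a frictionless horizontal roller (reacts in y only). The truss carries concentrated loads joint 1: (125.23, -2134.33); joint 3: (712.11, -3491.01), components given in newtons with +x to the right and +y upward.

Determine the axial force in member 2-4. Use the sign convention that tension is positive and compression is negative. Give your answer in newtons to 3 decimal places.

N=6 nodes, M=9 members, R=3 reactions → 2N=12, M+R=12
member 0 (0-1): L=5.1160, (cx,cy)=(0.3585,0.9335)
member 1 (0-2): L=3.6630, (cx,cy)=(1.0000,0.0000)
member 2 (1-2): L=5.1142, (cx,cy)=(0.3576,-0.9339)
member 3 (1-3): L=3.3075, (cx,cy)=(0.9999,0.0166)
member 4 (2-3): L=5.0520, (cx,cy)=(0.2926,0.9562)
member 5 (2-4): L=3.2830, (cx,cy)=(1.0000,0.0000)
member 6 (3-4): L=5.1572, (cx,cy)=(0.3500,-0.9368)
member 7 (3-5): L=3.6611, (cx,cy)=(0.9994,-0.0336)
member 8 (4-5): L=5.0599, (cx,cy)=(0.3664,0.9305)
solve A·x = −loads:
  F[0-1] = -2031.6102 N (compression)
  F[0-2] = +1565.6343 N (tension)
  F[1-2] = -268.0774 N (compression)
  F[1-3] = -757.7568 N (compression)
  F[2-3] = +261.8019 N (tension)
  F[2-4] = +1393.1704 N (tension)
  F[3-4] = -3980.5216 N (compression)
  F[3-5] = +0.0000 N (tension)
  F[4-5] = -0.0000 N (compression)
  Rx@0 = -837.3400 N
  Ry@0 = +1896.5831 N
  Ry@4 = +3728.7569 N

1393.170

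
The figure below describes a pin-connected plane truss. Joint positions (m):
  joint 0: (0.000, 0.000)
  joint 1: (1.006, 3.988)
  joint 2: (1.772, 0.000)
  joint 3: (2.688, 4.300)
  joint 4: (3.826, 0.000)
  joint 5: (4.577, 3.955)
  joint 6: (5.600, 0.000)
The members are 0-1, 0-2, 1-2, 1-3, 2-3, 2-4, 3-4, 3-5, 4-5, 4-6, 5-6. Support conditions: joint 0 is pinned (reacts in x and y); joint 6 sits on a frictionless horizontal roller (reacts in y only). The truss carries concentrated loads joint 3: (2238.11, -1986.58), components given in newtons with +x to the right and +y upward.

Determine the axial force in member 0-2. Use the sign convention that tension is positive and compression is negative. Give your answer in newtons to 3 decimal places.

2065.181

N=7 nodes, M=11 members, R=3 reactions → 2N=14, M+R=14
member 0 (0-1): L=4.1129, (cx,cy)=(0.2446,0.9696)
member 1 (0-2): L=1.7720, (cx,cy)=(1.0000,0.0000)
member 2 (1-2): L=4.0609, (cx,cy)=(0.1886,-0.9820)
member 3 (1-3): L=1.7107, (cx,cy)=(0.9832,0.1824)
member 4 (2-3): L=4.3965, (cx,cy)=(0.2083,0.9781)
member 5 (2-4): L=2.0540, (cx,cy)=(1.0000,0.0000)
member 6 (3-4): L=4.4480, (cx,cy)=(0.2558,-0.9667)
member 7 (3-5): L=1.9202, (cx,cy)=(0.9837,-0.1797)
member 8 (4-5): L=4.0257, (cx,cy)=(0.1866,0.9824)
member 9 (4-6): L=1.7740, (cx,cy)=(1.0000,0.0000)
member 10 (5-6): L=4.0852, (cx,cy)=(0.2504,-0.9681)
solve A·x = −loads:
  F[0-1] = +707.0020 N (tension)
  F[0-2] = +2065.1811 N (tension)
  F[1-2] = -642.5031 N (compression)
  F[1-3] = +299.1403 N (tension)
  F[2-3] = +645.1268 N (tension)
  F[2-4] = +1809.5758 N (tension)
  F[3-4] = -2545.2534 N (compression)
  F[3-5] = -1177.5514 N (compression)
  F[4-5] = +2504.5098 N (tension)
  F[4-6] = +691.1670 N (tension)
  F[5-6] = -2760.0486 N (compression)
  Rx@0 = -2238.1100 N
  Ry@0 = -685.5272 N
  Ry@6 = +2672.1071 N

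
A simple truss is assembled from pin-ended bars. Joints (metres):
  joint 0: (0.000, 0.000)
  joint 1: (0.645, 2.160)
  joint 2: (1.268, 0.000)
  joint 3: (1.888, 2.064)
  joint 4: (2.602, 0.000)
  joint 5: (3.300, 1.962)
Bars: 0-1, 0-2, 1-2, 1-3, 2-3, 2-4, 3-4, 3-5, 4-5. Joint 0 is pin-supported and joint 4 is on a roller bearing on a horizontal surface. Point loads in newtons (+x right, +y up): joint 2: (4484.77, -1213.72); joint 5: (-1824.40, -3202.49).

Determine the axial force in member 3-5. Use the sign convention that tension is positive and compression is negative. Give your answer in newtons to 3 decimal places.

N=6 nodes, M=9 members, R=3 reactions → 2N=12, M+R=12
member 0 (0-1): L=2.2542, (cx,cy)=(0.2861,0.9582)
member 1 (0-2): L=1.2680, (cx,cy)=(1.0000,0.0000)
member 2 (1-2): L=2.2481, (cx,cy)=(0.2771,-0.9608)
member 3 (1-3): L=1.2467, (cx,cy)=(0.9970,-0.0770)
member 4 (2-3): L=2.1551, (cx,cy)=(0.2877,0.9577)
member 5 (2-4): L=1.3340, (cx,cy)=(1.0000,0.0000)
member 6 (3-4): L=2.1840, (cx,cy)=(0.3269,-0.9451)
member 7 (3-5): L=1.4157, (cx,cy)=(0.9974,-0.0721)
member 8 (4-5): L=2.0825, (cx,cy)=(0.3352,0.9422)
solve A·x = −loads:
  F[0-1] = -1188.5205 N (compression)
  F[0-2] = +3000.4375 N (tension)
  F[1-2] = +1240.2156 N (tension)
  F[1-3] = -685.8035 N (compression)
  F[2-3] = +23.0550 N (tension)
  F[2-4] = -1147.2654 N (compression)
  F[3-4] = -28.1892 N (compression)
  F[3-5] = -669.6594 N (compression)
  F[4-5] = -3450.3265 N (compression)
  Rx@0 = -2660.3700 N
  Ry@0 = +1138.8306 N
  Ry@4 = +3277.3794 N

-669.659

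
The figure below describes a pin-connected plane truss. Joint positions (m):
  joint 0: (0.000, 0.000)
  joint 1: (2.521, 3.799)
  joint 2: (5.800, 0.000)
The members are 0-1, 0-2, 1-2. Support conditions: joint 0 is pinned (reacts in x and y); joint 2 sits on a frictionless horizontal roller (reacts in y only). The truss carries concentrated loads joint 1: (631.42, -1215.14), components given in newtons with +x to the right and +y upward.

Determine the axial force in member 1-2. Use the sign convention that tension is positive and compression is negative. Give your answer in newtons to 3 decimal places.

N=3 nodes, M=3 members, R=3 reactions → 2N=6, M+R=6
member 0 (0-1): L=4.5594, (cx,cy)=(0.5529,0.8332)
member 1 (0-2): L=5.8000, (cx,cy)=(1.0000,0.0000)
member 2 (1-2): L=5.0184, (cx,cy)=(0.6534,-0.7570)
solve A·x = −loads:
  F[0-1] = -328.1125 N (compression)
  F[0-2] = +812.8424 N (tension)
  F[1-2] = -1244.0258 N (compression)
  Rx@0 = -631.4200 N
  Ry@0 = +273.3930 N
  Ry@2 = +941.7470 N

-1244.026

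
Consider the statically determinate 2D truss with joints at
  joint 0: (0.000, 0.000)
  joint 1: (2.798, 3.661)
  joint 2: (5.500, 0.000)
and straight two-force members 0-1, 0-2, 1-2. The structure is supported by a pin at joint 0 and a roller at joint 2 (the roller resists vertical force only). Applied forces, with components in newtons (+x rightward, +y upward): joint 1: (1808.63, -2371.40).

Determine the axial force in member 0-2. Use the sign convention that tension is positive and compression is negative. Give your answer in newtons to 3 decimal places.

N=3 nodes, M=3 members, R=3 reactions → 2N=6, M+R=6
member 0 (0-1): L=4.6078, (cx,cy)=(0.6072,0.7945)
member 1 (0-2): L=5.5000, (cx,cy)=(1.0000,0.0000)
member 2 (1-2): L=4.5501, (cx,cy)=(0.5938,-0.8046)
solve A·x = −loads:
  F[0-1] = +48.9422 N (tension)
  F[0-2] = +1778.9107 N (tension)
  F[1-2] = -2995.6637 N (compression)
  Rx@0 = -1808.6300 N
  Ry@0 = -38.8858 N
  Ry@2 = +2410.2858 N

1778.911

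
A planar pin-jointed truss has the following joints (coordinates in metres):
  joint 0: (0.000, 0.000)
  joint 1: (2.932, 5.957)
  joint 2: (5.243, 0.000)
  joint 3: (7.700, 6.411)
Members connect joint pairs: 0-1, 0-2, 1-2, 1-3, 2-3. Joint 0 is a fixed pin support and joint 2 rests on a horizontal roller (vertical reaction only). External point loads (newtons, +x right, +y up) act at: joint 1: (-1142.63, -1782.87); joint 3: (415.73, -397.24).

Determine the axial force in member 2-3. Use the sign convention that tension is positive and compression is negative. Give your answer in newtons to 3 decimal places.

-485.524

N=4 nodes, M=5 members, R=3 reactions → 2N=8, M+R=8
member 0 (0-1): L=6.6395, (cx,cy)=(0.4416,0.8972)
member 1 (0-2): L=5.2430, (cx,cy)=(1.0000,0.0000)
member 2 (1-2): L=6.3896, (cx,cy)=(0.3617,-0.9323)
member 3 (1-3): L=4.7896, (cx,cy)=(0.9955,0.0948)
member 4 (2-3): L=6.8657, (cx,cy)=(0.3579,0.9338)
solve A·x = −loads:
  F[0-1] = -1548.7831 N (compression)
  F[0-2] = -42.9544 N (compression)
  F[1-2] = -361.6378 N (compression)
  F[1-3] = +592.1490 N (tension)
  F[2-3] = -485.5243 N (compression)
  Rx@0 = +726.9000 N
  Ry@0 = +1389.5853 N
  Ry@2 = +790.5247 N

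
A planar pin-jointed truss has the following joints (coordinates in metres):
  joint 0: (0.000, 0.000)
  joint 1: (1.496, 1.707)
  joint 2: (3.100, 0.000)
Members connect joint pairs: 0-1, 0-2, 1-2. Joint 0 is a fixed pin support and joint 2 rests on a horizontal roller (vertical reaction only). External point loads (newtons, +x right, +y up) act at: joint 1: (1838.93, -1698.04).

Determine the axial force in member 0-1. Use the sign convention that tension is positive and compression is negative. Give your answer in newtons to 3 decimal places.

178.177

N=3 nodes, M=3 members, R=3 reactions → 2N=6, M+R=6
member 0 (0-1): L=2.2698, (cx,cy)=(0.6591,0.7521)
member 1 (0-2): L=3.1000, (cx,cy)=(1.0000,0.0000)
member 2 (1-2): L=2.3424, (cx,cy)=(0.6848,-0.7288)
solve A·x = −loads:
  F[0-1] = +178.1766 N (tension)
  F[0-2] = +1721.4943 N (tension)
  F[1-2] = -2513.9431 N (compression)
  Rx@0 = -1838.9300 N
  Ry@0 = -133.9991 N
  Ry@2 = +1832.0391 N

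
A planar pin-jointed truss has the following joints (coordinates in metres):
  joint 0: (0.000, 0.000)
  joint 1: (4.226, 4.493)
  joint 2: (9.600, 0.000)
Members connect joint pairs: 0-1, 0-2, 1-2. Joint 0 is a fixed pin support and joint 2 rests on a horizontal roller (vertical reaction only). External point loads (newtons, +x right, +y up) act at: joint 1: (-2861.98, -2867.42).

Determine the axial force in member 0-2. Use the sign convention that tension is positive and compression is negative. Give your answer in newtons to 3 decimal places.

N=3 nodes, M=3 members, R=3 reactions → 2N=6, M+R=6
member 0 (0-1): L=6.1682, (cx,cy)=(0.6851,0.7284)
member 1 (0-2): L=9.6000, (cx,cy)=(1.0000,0.0000)
member 2 (1-2): L=7.0048, (cx,cy)=(0.7672,-0.6414)
solve A·x = −loads:
  F[0-1] = -4042.4872 N (compression)
  F[0-2] = -92.3425 N (compression)
  F[1-2] = +120.3645 N (tension)
  Rx@0 = +2861.9800 N
  Ry@0 = +2944.6241 N
  Ry@2 = -77.2041 N

-92.342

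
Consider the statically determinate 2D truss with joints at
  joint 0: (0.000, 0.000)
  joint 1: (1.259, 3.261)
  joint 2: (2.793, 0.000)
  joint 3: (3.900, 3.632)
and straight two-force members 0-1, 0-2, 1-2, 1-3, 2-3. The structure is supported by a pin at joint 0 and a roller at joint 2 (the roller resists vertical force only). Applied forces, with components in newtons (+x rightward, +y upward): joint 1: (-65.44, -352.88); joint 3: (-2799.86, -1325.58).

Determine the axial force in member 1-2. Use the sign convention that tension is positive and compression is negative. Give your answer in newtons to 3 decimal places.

2963.098

N=4 nodes, M=5 members, R=3 reactions → 2N=8, M+R=8
member 0 (0-1): L=3.4956, (cx,cy)=(0.3602,0.9329)
member 1 (0-2): L=2.7930, (cx,cy)=(1.0000,0.0000)
member 2 (1-2): L=3.6038, (cx,cy)=(0.4257,-0.9049)
member 3 (1-3): L=2.6669, (cx,cy)=(0.9903,0.1391)
member 4 (2-3): L=3.7970, (cx,cy)=(0.2915,0.9566)
solve A·x = −loads:
  F[0-1] = -3629.3192 N (compression)
  F[0-2] = -1558.1378 N (compression)
  F[1-2] = +2963.0977 N (tension)
  F[1-3] = -2527.5807 N (compression)
  F[2-3] = -1018.2001 N (compression)
  Rx@0 = +2865.3000 N
  Ry@0 = +3385.7473 N
  Ry@2 = -1707.2873 N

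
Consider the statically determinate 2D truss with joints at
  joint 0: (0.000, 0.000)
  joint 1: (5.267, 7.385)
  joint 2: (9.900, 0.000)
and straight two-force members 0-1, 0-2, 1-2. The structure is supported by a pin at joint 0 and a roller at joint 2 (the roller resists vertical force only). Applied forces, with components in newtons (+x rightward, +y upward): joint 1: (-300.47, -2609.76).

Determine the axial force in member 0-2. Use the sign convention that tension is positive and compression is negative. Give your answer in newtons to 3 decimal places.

730.431

N=3 nodes, M=3 members, R=3 reactions → 2N=6, M+R=6
member 0 (0-1): L=9.0708, (cx,cy)=(0.5807,0.8142)
member 1 (0-2): L=9.9000, (cx,cy)=(1.0000,0.0000)
member 2 (1-2): L=8.7180, (cx,cy)=(0.5314,-0.8471)
solve A·x = −loads:
  F[0-1] = -1775.4133 N (compression)
  F[0-2] = +730.4309 N (tension)
  F[1-2] = -1374.4596 N (compression)
  Rx@0 = +300.4700 N
  Ry@0 = +1445.4534 N
  Ry@2 = +1164.3066 N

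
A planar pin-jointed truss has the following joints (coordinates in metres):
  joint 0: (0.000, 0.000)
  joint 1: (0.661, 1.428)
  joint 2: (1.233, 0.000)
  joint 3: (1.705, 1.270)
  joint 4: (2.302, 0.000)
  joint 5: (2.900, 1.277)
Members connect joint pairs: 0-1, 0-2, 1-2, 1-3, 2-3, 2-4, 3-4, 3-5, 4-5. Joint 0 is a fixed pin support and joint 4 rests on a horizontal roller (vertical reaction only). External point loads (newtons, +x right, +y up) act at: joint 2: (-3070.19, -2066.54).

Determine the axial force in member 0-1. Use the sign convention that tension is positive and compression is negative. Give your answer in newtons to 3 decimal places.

N=6 nodes, M=9 members, R=3 reactions → 2N=12, M+R=12
member 0 (0-1): L=1.5736, (cx,cy)=(0.4201,0.9075)
member 1 (0-2): L=1.2330, (cx,cy)=(1.0000,0.0000)
member 2 (1-2): L=1.5383, (cx,cy)=(0.3718,-0.9283)
member 3 (1-3): L=1.0559, (cx,cy)=(0.9887,-0.1496)
member 4 (2-3): L=1.3549, (cx,cy)=(0.3484,0.9374)
member 5 (2-4): L=1.0690, (cx,cy)=(1.0000,0.0000)
member 6 (3-4): L=1.4033, (cx,cy)=(0.4254,-0.9050)
member 7 (3-5): L=1.1950, (cx,cy)=(1.0000,0.0059)
member 8 (4-5): L=1.4101, (cx,cy)=(0.4241,0.9056)
solve A·x = −loads:
  F[0-1] = -1057.4809 N (compression)
  F[0-2] = -2625.9789 N (compression)
  F[1-2] = +1177.5893 N (tension)
  F[1-3] = -892.1292 N (compression)
  F[2-3] = +1038.4386 N (tension)
  F[2-4] = +520.3220 N (tension)
  F[3-4] = -1223.0798 N (compression)
  F[3-5] = -0.0000 N (compression)
  F[4-5] = +0.0000 N (tension)
  Rx@0 = +3070.1900 N
  Ry@0 = +959.6574 N
  Ry@4 = +1106.8826 N

-1057.481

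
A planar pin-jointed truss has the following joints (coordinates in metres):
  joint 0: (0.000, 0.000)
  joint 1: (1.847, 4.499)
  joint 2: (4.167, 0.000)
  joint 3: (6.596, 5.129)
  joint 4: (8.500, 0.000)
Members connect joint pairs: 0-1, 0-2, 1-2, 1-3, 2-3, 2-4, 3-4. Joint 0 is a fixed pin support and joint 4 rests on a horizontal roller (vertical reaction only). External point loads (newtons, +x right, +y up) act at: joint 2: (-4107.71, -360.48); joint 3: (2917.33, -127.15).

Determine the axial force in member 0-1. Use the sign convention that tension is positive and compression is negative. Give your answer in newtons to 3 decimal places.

1673.491

N=5 nodes, M=7 members, R=3 reactions → 2N=10, M+R=10
member 0 (0-1): L=4.8634, (cx,cy)=(0.3798,0.9251)
member 1 (0-2): L=4.1670, (cx,cy)=(1.0000,0.0000)
member 2 (1-2): L=5.0620, (cx,cy)=(0.4583,-0.8888)
member 3 (1-3): L=4.7906, (cx,cy)=(0.9913,0.1315)
member 4 (2-3): L=5.6751, (cx,cy)=(0.4280,0.9038)
member 5 (2-4): L=4.3330, (cx,cy)=(1.0000,0.0000)
member 6 (3-4): L=5.4710, (cx,cy)=(0.3480,-0.9375)
solve A·x = −loads:
  F[0-1] = +1673.4912 N (tension)
  F[0-2] = -1825.9342 N (compression)
  F[1-2] = -1541.5088 N (compression)
  F[1-3] = +1353.8175 N (tension)
  F[2-3] = +1914.8075 N (tension)
  F[2-4] = +755.7123 N (tension)
  F[3-4] = -2171.4827 N (compression)
  Rx@0 = +1190.3800 N
  Ry@0 = -1548.1097 N
  Ry@4 = +2035.7397 N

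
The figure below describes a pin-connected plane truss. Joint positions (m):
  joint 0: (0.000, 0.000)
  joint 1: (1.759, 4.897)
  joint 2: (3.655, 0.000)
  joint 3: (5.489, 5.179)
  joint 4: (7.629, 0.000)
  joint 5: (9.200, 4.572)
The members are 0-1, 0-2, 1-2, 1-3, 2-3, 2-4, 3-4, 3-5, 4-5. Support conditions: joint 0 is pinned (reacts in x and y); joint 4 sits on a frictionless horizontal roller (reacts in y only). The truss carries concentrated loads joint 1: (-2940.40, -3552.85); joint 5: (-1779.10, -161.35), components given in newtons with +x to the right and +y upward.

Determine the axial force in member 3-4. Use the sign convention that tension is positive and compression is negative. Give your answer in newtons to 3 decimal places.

N=6 nodes, M=9 members, R=3 reactions → 2N=12, M+R=12
member 0 (0-1): L=5.2033, (cx,cy)=(0.3381,0.9411)
member 1 (0-2): L=3.6550, (cx,cy)=(1.0000,0.0000)
member 2 (1-2): L=5.2512, (cx,cy)=(0.3611,-0.9325)
member 3 (1-3): L=3.7406, (cx,cy)=(0.9972,0.0754)
member 4 (2-3): L=5.4941, (cx,cy)=(0.3338,0.9426)
member 5 (2-4): L=3.9740, (cx,cy)=(1.0000,0.0000)
member 6 (3-4): L=5.6037, (cx,cy)=(0.3819,-0.9242)
member 7 (3-5): L=3.7603, (cx,cy)=(0.9869,-0.1614)
member 8 (4-5): L=4.8344, (cx,cy)=(0.3250,0.9457)
solve A·x = −loads:
  F[0-1] = -6007.7680 N (compression)
  F[0-2] = -2688.5593 N (compression)
  F[1-2] = +2260.7740 N (tension)
  F[1-3] = +93.4542 N (tension)
  F[2-3] = -2236.5578 N (compression)
  F[2-4] = -1125.7027 N (compression)
  F[3-4] = +2562.3630 N (tension)
  F[3-5] = -1653.6232 N (compression)
  F[4-5] = -452.8606 N (compression)
  Rx@0 = +4719.5000 N
  Ry@0 = +5654.0743 N
  Ry@4 = -1939.8743 N

2562.363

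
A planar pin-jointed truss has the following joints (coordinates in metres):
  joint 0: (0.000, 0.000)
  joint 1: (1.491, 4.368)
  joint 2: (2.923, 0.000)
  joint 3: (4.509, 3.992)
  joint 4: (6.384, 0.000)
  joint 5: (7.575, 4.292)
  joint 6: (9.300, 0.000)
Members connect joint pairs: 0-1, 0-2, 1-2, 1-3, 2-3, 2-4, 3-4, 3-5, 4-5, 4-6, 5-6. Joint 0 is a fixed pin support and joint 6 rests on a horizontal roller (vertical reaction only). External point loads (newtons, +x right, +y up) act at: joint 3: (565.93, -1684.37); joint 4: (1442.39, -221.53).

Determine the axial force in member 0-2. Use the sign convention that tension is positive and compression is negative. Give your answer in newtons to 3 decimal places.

N=7 nodes, M=11 members, R=3 reactions → 2N=14, M+R=14
member 0 (0-1): L=4.6155, (cx,cy)=(0.3230,0.9464)
member 1 (0-2): L=2.9230, (cx,cy)=(1.0000,0.0000)
member 2 (1-2): L=4.5967, (cx,cy)=(0.3115,-0.9502)
member 3 (1-3): L=3.0413, (cx,cy)=(0.9923,-0.1236)
member 4 (2-3): L=4.2955, (cx,cy)=(0.3692,0.9293)
member 5 (2-4): L=3.4610, (cx,cy)=(1.0000,0.0000)
member 6 (3-4): L=4.4104, (cx,cy)=(0.4251,-0.9051)
member 7 (3-5): L=3.0806, (cx,cy)=(0.9952,0.0974)
member 8 (4-5): L=4.4542, (cx,cy)=(0.2674,0.9636)
member 9 (4-6): L=2.9160, (cx,cy)=(1.0000,0.0000)
member 10 (5-6): L=4.6257, (cx,cy)=(0.3729,-0.9279)
solve A·x = −loads:
  F[0-1] = -733.5910 N (compression)
  F[0-2] = +2245.3025 N (tension)
  F[1-2] = +794.1215 N (tension)
  F[1-3] = -488.1158 N (compression)
  F[2-3] = -811.9779 N (compression)
  F[2-4] = +2792.4914 N (tension)
  F[3-4] = -1185.3595 N (compression)
  F[3-5] = -850.2096 N (compression)
  F[4-5] = +1343.3499 N (tension)
  F[4-6] = +486.9714 N (tension)
  F[5-6] = -1305.8391 N (compression)
  Rx@0 = -2008.3200 N
  Ry@0 = +694.2587 N
  Ry@6 = +1211.6413 N

2245.303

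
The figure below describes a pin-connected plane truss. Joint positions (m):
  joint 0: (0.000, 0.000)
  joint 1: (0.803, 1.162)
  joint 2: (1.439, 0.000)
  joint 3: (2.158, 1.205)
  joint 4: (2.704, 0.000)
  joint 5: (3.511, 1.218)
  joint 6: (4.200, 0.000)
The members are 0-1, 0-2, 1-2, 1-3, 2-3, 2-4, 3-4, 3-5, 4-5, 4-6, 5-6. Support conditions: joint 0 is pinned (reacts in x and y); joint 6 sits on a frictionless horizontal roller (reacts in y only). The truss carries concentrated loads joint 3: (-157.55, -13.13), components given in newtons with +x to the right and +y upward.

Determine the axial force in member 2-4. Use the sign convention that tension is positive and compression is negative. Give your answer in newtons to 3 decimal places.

-65.167

N=7 nodes, M=11 members, R=3 reactions → 2N=14, M+R=14
member 0 (0-1): L=1.4125, (cx,cy)=(0.5685,0.8227)
member 1 (0-2): L=1.4390, (cx,cy)=(1.0000,0.0000)
member 2 (1-2): L=1.3247, (cx,cy)=(0.4801,-0.8772)
member 3 (1-3): L=1.3557, (cx,cy)=(0.9995,0.0317)
member 4 (2-3): L=1.4032, (cx,cy)=(0.5124,0.8587)
member 5 (2-4): L=1.2650, (cx,cy)=(1.0000,0.0000)
member 6 (3-4): L=1.3229, (cx,cy)=(0.4127,-0.9109)
member 7 (3-5): L=1.3531, (cx,cy)=(1.0000,0.0096)
member 8 (4-5): L=1.4611, (cx,cy)=(0.5523,0.8336)
member 9 (4-6): L=1.4960, (cx,cy)=(1.0000,0.0000)
member 10 (5-6): L=1.3994, (cx,cy)=(0.4924,-0.8704)
solve A·x = −loads:
  F[0-1] = -62.7045 N (compression)
  F[0-2] = -121.9018 N (compression)
  F[1-2] = +56.5353 N (tension)
  F[1-3] = -62.8236 N (compression)
  F[2-3] = -57.7502 N (compression)
  F[2-4] = -65.1670 N (compression)
  F[3-4] = +42.7205 N (tension)
  F[3-5] = +47.5375 N (tension)
  F[4-5] = -46.6783 N (compression)
  F[4-6] = -21.7536 N (compression)
  F[5-6] = +44.1820 N (tension)
  Rx@0 = +157.5500 N
  Ry@0 = +51.5855 N
  Ry@6 = -38.4555 N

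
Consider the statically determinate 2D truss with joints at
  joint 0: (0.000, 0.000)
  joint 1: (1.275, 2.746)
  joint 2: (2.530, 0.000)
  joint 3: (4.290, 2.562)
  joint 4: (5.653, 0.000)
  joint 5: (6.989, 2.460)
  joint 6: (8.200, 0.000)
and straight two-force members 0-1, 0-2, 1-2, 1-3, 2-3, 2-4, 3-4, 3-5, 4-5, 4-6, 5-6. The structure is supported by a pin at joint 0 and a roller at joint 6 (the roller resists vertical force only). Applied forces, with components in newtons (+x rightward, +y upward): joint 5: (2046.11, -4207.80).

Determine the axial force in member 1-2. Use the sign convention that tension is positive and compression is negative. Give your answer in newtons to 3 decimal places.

8.825

N=7 nodes, M=11 members, R=3 reactions → 2N=14, M+R=14
member 0 (0-1): L=3.0276, (cx,cy)=(0.4211,0.9070)
member 1 (0-2): L=2.5300, (cx,cy)=(1.0000,0.0000)
member 2 (1-2): L=3.0192, (cx,cy)=(0.4157,-0.9095)
member 3 (1-3): L=3.0206, (cx,cy)=(0.9981,-0.0609)
member 4 (2-3): L=3.1083, (cx,cy)=(0.5662,0.8242)
member 5 (2-4): L=3.1230, (cx,cy)=(1.0000,0.0000)
member 6 (3-4): L=2.9020, (cx,cy)=(0.4697,-0.8828)
member 7 (3-5): L=2.7009, (cx,cy)=(0.9993,-0.0378)
member 8 (4-5): L=2.7994, (cx,cy)=(0.4772,0.8788)
member 9 (4-6): L=2.5470, (cx,cy)=(1.0000,0.0000)
member 10 (5-6): L=2.7419, (cx,cy)=(0.4417,-0.8972)
solve A·x = −loads:
  F[0-1] = -8.3652 N (compression)
  F[0-2] = +2049.6328 N (tension)
  F[1-2] = +8.8246 N (tension)
  F[1-3] = -7.2044 N (compression)
  F[2-3] = -9.7374 N (compression)
  F[2-4] = +2058.8146 N (tension)
  F[3-4] = +9.3255 N (tension)
  F[3-5] = -17.0967 N (compression)
  F[4-5] = -9.3687 N (compression)
  F[4-6] = +2067.6657 N (tension)
  F[5-6] = -4681.5627 N (compression)
  Rx@0 = -2046.1100 N
  Ry@0 = +7.5872 N
  Ry@6 = +4200.2128 N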